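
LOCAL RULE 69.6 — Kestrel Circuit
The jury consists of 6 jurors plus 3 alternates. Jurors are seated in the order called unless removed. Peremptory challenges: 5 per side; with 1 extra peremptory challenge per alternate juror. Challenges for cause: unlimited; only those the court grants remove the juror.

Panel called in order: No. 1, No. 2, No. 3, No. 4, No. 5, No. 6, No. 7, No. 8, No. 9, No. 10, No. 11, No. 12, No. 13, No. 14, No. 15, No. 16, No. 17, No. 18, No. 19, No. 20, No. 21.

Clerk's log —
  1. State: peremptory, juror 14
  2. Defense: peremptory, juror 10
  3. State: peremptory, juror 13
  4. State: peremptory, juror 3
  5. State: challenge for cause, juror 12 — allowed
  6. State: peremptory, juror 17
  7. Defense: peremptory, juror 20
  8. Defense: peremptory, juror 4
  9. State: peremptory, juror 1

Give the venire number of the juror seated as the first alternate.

Removed: #1, #3, #4, #10, #12, #13, #14, #17, #20.
Seating in order: seats 1–6 → #2, #5, #6, #7, #8, #9; alternates → #11, #15, #16.
So alternate 1 is #11.

11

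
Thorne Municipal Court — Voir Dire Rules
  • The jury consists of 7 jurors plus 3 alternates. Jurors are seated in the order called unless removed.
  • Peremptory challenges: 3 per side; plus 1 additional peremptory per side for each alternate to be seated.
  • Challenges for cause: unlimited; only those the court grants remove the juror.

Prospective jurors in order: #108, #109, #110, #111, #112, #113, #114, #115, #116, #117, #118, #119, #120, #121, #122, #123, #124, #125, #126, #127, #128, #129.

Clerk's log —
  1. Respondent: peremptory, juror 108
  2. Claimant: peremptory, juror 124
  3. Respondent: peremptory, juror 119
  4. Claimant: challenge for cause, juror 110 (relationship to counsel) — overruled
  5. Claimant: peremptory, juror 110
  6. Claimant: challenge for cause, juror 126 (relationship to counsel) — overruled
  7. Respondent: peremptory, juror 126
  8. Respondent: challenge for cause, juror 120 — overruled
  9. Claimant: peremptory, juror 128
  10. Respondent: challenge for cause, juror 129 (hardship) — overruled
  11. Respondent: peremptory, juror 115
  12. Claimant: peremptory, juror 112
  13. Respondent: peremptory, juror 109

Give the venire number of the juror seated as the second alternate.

Removed: #108, #109, #110, #112, #115, #119, #124, #126, #128. (#120, #129 stay — for-cause denied.)
Seating in order: seats 1–7 → #111, #113, #114, #116, #117, #118, #120; alternates → #121, #122, #123.
So alternate 2 is #122.

122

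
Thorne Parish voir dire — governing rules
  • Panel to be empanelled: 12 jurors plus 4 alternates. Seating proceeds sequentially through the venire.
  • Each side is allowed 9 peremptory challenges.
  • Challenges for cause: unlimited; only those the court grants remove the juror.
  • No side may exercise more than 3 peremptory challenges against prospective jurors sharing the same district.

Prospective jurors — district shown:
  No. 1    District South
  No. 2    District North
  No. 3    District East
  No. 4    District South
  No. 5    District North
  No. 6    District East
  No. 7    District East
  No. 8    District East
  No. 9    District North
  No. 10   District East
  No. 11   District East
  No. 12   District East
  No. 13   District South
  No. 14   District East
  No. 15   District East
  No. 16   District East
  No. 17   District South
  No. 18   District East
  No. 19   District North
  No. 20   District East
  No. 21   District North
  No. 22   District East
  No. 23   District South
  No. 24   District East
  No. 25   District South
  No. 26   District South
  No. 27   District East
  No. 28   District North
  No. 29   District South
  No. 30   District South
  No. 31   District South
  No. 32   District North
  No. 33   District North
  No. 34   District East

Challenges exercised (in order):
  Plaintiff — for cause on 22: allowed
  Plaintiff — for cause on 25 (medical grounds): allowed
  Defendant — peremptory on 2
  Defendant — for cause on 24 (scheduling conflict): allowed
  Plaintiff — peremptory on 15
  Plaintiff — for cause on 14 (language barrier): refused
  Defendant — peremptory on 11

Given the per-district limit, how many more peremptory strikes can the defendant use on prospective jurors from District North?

Defendant peremptories so far: #2, #11 — 2 of 9 used, 7 left overall.
Against District North: #2 — 1 used; per-district cap 3 leaves 2.
Binding limit: min(7, 2) = 2.

2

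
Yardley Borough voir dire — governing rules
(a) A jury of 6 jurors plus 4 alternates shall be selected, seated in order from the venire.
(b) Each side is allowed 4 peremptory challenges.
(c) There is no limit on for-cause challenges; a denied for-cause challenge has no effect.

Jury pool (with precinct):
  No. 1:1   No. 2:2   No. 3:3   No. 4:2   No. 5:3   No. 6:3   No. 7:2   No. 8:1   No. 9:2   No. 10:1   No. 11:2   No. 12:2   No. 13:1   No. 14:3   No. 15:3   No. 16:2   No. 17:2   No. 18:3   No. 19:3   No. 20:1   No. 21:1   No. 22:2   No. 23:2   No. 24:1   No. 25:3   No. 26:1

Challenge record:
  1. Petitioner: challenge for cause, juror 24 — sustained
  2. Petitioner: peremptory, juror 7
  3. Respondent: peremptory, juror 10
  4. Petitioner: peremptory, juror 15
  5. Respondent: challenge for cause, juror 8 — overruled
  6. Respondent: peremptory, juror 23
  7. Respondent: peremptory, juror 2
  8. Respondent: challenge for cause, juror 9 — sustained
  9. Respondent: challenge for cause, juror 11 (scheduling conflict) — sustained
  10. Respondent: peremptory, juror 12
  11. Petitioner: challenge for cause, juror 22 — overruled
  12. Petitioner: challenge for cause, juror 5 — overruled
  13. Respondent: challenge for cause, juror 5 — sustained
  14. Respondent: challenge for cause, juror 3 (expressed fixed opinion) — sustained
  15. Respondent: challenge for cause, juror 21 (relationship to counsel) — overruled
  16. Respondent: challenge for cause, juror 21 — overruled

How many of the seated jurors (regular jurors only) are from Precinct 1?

3

Removed: #2, #3, #5, #7, #9, #10, #11, #12, #15, #23, #24.
Seated jurors 1–6: #1, #4, #6, #8, #13, #14 (alternates #16, #17, #18, #19 not counted).
Of those, in Precinct 1: #1, #8, #13 → 3.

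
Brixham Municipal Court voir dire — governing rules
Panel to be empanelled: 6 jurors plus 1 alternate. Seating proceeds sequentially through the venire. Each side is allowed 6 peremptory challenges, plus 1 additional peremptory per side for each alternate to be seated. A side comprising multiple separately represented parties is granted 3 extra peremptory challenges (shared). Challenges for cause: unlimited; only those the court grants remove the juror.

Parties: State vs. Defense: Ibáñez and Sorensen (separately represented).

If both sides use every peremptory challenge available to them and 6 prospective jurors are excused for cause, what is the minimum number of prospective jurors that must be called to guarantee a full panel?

Seats to fill: 6 + 1 alternates = 7.
Peremptories — State: 6 + 1×1 = 7; Defense: 6 + 1×1 + 3 = 10; total 17.
For-cause removals: 6.
Minimum venire: 7 + 17 + 6 = 30.

30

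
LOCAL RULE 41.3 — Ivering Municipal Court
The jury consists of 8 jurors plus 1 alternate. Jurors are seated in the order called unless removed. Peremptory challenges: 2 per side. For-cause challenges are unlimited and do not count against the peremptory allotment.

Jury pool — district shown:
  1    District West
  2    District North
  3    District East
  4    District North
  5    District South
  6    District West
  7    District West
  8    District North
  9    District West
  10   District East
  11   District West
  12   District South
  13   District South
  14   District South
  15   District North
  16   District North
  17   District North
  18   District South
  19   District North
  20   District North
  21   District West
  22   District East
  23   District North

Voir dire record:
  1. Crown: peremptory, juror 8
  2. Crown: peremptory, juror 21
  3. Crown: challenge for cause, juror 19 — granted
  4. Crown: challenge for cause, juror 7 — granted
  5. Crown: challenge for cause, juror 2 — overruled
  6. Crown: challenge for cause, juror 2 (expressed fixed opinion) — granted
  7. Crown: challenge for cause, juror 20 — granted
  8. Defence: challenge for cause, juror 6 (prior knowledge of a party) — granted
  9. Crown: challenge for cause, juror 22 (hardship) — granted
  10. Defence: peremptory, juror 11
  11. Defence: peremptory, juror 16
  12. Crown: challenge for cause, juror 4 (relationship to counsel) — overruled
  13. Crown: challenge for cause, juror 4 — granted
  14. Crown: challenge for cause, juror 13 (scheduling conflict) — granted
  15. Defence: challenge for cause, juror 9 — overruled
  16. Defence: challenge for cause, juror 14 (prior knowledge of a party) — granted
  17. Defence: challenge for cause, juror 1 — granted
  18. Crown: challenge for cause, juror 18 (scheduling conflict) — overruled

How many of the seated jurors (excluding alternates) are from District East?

2

Removed: #1, #2, #4, #6, #7, #8, #11, #13, #14, #16, #19, #20, #21, #22.
Seated jurors 1–8: #3, #5, #9, #10, #12, #15, #17, #18 (alternates #23 not counted).
Of those, in District East: #3, #10 → 2.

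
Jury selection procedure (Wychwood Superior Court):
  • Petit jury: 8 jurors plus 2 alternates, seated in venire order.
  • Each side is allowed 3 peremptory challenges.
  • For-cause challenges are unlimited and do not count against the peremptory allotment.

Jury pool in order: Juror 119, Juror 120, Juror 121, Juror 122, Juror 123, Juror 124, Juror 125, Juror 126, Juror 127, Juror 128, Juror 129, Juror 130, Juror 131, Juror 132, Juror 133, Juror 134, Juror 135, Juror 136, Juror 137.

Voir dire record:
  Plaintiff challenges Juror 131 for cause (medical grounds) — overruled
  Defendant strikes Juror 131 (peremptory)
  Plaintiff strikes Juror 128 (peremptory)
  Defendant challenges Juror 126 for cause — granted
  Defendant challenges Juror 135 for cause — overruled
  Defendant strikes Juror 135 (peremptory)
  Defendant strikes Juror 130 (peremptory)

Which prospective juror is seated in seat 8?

127

Removed: #126, #128, #130, #131, #135.
Seating in order: seats 1–8 → #119, #120, #121, #122, #123, #124, #125, #127; alternates → #129, #132.
So seat 8 is #127.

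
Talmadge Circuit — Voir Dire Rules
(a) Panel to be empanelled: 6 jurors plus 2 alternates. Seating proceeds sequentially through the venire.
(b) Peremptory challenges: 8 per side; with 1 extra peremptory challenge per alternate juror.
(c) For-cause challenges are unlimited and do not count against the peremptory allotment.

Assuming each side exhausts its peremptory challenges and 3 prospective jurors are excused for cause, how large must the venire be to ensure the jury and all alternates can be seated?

31

Seats to fill: 6 + 2 alternates = 8.
Peremptories: 8 + 1×2 = 10 per side × 2 sides = 20.
For-cause removals: 3.
Minimum venire: 8 + 20 + 3 = 31.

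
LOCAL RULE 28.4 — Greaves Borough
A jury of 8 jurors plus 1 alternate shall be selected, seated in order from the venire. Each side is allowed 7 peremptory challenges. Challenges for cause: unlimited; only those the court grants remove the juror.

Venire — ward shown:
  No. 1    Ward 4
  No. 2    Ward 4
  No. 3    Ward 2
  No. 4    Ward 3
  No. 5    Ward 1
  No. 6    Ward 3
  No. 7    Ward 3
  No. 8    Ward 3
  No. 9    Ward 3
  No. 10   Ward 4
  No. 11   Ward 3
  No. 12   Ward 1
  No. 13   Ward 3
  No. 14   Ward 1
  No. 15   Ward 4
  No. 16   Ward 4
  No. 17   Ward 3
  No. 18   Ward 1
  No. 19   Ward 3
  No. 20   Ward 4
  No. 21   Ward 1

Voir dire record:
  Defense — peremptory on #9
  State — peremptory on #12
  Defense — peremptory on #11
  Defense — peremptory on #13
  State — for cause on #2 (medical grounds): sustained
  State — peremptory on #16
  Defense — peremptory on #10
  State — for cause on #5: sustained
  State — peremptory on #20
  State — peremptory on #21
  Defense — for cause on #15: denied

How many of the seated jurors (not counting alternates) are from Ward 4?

2

Removed: #2, #5, #9, #10, #11, #12, #13, #16, #20, #21.
Seated jurors 1–8: #1, #3, #4, #6, #7, #8, #14, #15 (alternates #17 not counted).
Of those, in Ward 4: #1, #15 → 2.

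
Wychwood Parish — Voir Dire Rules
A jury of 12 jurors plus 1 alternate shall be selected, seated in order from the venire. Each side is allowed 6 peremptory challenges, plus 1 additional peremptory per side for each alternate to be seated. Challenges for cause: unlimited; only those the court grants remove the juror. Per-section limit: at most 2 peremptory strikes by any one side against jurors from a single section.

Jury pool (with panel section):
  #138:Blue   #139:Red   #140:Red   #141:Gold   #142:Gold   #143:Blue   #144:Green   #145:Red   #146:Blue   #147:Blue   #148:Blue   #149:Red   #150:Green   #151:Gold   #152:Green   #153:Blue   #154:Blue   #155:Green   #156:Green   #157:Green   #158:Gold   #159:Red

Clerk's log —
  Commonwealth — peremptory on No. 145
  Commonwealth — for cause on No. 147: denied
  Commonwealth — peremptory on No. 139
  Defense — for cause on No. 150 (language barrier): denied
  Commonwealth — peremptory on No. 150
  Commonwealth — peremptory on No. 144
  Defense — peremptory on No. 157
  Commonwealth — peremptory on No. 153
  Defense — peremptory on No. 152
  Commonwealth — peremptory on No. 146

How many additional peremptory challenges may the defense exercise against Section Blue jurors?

Defense peremptories so far: #157, #152 — 2 of 7 used, 5 left overall.
Against Section Blue: none yet — per-section cap 2 leaves 2.
Binding limit: min(5, 2) = 2.

2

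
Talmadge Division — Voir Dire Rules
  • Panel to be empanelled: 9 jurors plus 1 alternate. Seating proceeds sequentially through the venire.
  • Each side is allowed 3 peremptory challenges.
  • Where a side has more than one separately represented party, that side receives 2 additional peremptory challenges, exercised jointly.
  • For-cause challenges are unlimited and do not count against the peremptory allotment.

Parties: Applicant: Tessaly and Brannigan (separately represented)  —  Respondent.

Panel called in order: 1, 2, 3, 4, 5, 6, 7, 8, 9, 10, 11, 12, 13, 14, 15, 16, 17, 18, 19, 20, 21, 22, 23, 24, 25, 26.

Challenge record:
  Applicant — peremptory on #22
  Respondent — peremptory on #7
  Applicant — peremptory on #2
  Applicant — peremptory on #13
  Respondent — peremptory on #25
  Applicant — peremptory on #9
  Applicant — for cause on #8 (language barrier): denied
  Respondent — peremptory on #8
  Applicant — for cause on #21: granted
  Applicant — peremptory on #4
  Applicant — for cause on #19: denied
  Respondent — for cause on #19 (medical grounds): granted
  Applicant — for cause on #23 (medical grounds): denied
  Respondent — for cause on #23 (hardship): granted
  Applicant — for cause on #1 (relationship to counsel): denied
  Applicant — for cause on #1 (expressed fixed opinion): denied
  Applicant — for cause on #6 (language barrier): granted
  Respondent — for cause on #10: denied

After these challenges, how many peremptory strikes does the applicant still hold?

0

Applicant allotment: 3 base + 2 multi-party = 5.
Applicant peremptories used: #22, #2, #13, #9, #4 — 5 (for-cause on #8, #21, #19, #23, #1, #1, #6 don't count).
Remaining: 5 − 5 = 0.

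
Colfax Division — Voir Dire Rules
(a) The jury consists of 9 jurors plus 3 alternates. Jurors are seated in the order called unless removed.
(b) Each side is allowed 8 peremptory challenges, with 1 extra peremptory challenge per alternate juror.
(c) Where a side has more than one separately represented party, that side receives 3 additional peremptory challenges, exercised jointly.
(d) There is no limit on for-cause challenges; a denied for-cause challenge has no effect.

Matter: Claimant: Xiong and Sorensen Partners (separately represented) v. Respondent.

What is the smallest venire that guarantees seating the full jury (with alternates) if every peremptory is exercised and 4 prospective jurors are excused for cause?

41

Seats to fill: 9 + 3 alternates = 12.
Peremptories — Claimant: 8 + 1×3 + 3 = 14; Respondent: 8 + 1×3 = 11; total 25.
For-cause removals: 4.
Minimum venire: 12 + 25 + 4 = 41.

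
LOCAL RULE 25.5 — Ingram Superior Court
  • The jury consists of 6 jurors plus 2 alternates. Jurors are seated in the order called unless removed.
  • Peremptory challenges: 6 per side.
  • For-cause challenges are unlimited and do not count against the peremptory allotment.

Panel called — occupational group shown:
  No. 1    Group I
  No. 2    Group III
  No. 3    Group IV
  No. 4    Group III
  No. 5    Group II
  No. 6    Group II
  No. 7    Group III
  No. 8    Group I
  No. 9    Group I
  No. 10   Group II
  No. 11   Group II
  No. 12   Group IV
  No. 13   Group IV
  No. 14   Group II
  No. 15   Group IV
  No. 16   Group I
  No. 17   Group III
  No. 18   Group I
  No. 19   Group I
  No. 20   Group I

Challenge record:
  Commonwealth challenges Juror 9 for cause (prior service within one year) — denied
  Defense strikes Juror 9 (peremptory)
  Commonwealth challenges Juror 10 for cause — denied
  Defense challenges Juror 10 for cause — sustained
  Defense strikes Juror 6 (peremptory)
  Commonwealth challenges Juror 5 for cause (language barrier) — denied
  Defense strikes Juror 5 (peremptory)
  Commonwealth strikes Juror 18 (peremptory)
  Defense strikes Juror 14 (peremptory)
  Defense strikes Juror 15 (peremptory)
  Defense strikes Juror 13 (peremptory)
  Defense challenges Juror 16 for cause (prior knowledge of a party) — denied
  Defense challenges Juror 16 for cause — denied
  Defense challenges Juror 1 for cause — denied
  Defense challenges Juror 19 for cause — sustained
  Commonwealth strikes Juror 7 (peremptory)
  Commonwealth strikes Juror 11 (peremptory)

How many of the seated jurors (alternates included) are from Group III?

Removed: #5, #6, #7, #9, #10, #11, #13, #14, #15, #18, #19.
Seated (8 incl. alternates): #1, #2, #3, #4, #8, #12, #16, #17.
Of those, in Group III: #2, #4, #17 → 3.

3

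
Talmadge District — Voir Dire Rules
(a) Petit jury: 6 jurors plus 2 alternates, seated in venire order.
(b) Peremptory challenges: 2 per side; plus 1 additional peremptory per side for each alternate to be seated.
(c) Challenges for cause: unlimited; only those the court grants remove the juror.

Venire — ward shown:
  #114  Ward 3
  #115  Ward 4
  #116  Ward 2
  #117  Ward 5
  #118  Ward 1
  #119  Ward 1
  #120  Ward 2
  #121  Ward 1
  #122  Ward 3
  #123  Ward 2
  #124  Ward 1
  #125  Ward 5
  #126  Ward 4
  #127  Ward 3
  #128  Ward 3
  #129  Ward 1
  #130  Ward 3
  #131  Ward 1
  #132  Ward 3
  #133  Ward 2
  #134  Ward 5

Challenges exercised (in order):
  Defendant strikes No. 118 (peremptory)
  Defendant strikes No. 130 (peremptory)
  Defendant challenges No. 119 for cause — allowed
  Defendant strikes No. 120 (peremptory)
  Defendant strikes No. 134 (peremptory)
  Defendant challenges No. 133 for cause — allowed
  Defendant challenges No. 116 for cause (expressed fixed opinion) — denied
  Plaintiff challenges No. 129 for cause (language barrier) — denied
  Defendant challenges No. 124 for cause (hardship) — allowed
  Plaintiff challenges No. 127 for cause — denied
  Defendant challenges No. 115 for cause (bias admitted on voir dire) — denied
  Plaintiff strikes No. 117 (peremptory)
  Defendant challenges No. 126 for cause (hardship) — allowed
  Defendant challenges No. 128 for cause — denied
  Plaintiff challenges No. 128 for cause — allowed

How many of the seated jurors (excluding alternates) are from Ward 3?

Removed: #117, #118, #119, #120, #124, #126, #128, #130, #133, #134.
Seated jurors 1–6: #114, #115, #116, #121, #122, #123 (alternates #125, #127 not counted).
Of those, in Ward 3: #114, #122 → 2.

2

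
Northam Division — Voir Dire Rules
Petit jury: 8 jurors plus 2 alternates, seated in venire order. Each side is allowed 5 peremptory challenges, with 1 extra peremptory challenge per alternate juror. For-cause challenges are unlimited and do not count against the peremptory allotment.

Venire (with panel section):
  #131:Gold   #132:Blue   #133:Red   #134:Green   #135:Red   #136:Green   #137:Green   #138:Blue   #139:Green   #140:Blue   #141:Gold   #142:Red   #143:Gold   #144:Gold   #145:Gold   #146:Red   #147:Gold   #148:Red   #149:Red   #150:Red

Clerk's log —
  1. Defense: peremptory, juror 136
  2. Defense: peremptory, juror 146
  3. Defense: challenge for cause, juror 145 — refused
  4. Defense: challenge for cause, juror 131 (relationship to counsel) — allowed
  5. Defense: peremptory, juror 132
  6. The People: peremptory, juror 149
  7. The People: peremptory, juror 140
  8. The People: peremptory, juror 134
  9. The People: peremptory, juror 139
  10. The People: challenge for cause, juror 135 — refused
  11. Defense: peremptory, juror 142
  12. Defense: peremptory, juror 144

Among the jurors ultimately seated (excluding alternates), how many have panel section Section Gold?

4

Removed: #131, #132, #134, #136, #139, #140, #142, #144, #146, #149.
Seated jurors 1–8: #133, #135, #137, #138, #141, #143, #145, #147 (alternates #148, #150 not counted).
Of those, in Section Gold: #141, #143, #145, #147 → 4.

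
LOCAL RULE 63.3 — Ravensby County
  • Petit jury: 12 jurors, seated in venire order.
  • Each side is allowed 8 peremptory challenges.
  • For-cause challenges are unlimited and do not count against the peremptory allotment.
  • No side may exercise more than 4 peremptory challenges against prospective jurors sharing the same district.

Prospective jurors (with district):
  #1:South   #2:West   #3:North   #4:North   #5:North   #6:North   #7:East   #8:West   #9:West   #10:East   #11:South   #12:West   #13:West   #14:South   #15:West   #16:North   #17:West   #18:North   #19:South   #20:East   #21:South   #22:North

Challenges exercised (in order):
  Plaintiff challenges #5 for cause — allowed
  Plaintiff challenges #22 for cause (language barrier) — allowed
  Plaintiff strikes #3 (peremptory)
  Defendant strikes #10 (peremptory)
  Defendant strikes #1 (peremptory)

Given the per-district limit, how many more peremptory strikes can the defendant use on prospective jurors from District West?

4

Defendant peremptories so far: #10, #1 — 2 of 8 used, 6 left overall.
Against District West: none yet — per-district cap 4 leaves 4.
Binding limit: min(6, 4) = 4.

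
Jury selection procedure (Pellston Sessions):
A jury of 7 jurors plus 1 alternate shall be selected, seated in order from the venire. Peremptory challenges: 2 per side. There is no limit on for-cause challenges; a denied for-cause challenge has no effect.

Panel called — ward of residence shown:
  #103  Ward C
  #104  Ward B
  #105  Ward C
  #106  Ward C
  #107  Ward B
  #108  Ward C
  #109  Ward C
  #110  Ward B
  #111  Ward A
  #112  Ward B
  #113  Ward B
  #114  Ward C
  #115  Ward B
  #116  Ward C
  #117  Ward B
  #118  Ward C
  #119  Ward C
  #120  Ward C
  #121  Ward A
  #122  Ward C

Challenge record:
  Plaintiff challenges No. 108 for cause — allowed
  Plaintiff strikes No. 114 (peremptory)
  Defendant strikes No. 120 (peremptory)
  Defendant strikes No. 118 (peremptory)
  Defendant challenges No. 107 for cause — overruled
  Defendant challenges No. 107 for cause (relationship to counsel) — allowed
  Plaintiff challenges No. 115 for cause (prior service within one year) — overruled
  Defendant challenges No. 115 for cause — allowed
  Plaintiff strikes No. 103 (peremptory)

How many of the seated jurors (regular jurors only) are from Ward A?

Removed: #103, #107, #108, #114, #115, #118, #120.
Seated jurors 1–7: #104, #105, #106, #109, #110, #111, #112 (alternates #113 not counted).
Of those, in Ward A: #111 → 1.

1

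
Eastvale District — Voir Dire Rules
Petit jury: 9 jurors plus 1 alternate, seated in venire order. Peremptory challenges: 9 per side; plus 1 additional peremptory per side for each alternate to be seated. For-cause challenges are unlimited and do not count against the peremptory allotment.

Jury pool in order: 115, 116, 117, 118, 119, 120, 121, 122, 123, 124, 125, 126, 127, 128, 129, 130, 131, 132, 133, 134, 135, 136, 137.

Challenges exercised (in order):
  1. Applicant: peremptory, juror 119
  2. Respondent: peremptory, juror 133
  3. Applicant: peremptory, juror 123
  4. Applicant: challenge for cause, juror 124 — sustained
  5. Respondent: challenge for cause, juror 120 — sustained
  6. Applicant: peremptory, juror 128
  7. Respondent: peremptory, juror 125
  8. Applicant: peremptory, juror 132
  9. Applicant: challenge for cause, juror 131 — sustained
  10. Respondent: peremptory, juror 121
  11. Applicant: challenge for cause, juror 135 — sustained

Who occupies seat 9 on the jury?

130

Removed: #119, #120, #121, #123, #124, #125, #128, #131, #132, #133, #135.
Seating in order: seats 1–9 → #115, #116, #117, #118, #122, #126, #127, #129, #130; alternates → #134.
So seat 9 is #130.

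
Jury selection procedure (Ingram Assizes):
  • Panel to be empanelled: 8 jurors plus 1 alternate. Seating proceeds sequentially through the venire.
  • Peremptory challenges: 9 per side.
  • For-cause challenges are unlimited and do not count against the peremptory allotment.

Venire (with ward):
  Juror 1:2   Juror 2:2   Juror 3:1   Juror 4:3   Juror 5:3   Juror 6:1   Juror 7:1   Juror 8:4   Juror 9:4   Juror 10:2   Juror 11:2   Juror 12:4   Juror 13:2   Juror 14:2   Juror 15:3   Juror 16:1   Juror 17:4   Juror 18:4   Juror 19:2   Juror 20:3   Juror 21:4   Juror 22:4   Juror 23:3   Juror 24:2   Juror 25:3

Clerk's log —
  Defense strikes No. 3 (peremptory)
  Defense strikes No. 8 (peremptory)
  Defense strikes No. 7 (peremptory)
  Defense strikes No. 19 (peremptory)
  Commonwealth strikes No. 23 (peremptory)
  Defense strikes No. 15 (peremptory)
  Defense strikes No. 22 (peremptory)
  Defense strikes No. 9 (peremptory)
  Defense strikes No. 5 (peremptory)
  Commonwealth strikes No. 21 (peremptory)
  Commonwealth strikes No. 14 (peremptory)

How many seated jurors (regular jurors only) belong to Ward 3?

1

Removed: #3, #5, #7, #8, #9, #14, #15, #19, #21, #22, #23.
Seated jurors 1–8: #1, #2, #4, #6, #10, #11, #12, #13 (alternates #16 not counted).
Of those, in Ward 3: #4 → 1.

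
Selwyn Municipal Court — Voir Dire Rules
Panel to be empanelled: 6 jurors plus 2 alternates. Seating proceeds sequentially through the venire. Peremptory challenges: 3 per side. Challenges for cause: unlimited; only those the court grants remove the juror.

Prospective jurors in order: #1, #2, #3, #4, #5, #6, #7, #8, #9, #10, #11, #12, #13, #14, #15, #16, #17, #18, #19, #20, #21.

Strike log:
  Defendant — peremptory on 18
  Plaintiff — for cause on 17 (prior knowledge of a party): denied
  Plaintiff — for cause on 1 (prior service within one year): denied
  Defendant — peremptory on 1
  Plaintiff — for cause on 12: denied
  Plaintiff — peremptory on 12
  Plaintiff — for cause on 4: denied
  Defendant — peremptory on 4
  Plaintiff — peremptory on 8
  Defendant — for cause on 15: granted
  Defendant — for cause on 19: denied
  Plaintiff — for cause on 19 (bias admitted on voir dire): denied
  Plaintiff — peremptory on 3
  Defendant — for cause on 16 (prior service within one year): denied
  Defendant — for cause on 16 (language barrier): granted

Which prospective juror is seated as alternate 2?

13

Removed: #1, #3, #4, #8, #12, #15, #16, #18. (#17, #19 stay — for-cause denied.)
Filling seats in venire order through position 8: #2, #5, #6, #7, #9, #10, #11, #13.
So alternate 2 is #13.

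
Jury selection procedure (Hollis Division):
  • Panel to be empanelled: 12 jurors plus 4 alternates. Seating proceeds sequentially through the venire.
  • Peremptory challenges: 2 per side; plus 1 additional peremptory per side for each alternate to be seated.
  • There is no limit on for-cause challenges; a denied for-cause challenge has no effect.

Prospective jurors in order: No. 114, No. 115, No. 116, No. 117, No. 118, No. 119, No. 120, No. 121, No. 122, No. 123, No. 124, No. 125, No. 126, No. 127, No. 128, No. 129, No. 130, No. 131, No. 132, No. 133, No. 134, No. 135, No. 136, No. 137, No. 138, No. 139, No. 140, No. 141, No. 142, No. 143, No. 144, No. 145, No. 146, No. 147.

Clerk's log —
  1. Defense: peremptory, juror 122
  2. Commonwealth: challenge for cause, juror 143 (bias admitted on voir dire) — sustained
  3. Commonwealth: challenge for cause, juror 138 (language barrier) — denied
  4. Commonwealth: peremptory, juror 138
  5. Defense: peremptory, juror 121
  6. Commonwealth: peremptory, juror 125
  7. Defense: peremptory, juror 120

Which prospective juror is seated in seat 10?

Removed: #120, #121, #122, #125, #138, #143.
Seating in order: seats 1–12 → #114, #115, #116, #117, #118, #119, #123, #124, #126, #127, #128, #129; alternates → #130, #131, #132, #133.
So seat 10 is #127.

127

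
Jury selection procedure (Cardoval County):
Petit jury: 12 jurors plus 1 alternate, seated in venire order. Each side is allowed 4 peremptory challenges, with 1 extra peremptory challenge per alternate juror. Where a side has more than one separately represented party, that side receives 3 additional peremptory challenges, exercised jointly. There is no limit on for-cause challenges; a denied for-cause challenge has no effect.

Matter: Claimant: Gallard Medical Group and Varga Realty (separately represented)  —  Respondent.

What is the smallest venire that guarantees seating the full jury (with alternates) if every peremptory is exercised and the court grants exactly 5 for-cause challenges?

31

Seats to fill: 12 + 1 alternates = 13.
Peremptories — Claimant: 4 + 1×1 + 3 = 8; Respondent: 4 + 1×1 = 5; total 13.
For-cause removals: 5.
Minimum venire: 13 + 13 + 5 = 31.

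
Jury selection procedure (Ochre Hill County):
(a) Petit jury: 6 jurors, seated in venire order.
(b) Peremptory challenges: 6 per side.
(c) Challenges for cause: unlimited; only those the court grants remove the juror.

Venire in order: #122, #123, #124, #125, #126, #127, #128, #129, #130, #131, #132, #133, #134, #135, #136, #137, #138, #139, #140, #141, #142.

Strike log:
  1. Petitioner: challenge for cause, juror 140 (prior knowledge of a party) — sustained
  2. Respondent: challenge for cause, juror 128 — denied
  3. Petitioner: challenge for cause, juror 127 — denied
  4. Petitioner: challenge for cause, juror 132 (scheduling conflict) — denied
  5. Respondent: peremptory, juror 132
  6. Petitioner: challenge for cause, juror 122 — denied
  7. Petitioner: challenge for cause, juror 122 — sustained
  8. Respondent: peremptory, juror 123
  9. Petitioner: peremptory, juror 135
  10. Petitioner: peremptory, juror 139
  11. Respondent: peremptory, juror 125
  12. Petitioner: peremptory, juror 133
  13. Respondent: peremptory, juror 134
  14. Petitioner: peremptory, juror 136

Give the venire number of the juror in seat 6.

130

Removed: #122, #123, #125, #132, #133, #134, #135, #136, #139, #140. (#127, #128 stay — for-cause denied.)
Seating in order: seats 1–6 → #124, #126, #127, #128, #129, #130.
So seat 6 is #130.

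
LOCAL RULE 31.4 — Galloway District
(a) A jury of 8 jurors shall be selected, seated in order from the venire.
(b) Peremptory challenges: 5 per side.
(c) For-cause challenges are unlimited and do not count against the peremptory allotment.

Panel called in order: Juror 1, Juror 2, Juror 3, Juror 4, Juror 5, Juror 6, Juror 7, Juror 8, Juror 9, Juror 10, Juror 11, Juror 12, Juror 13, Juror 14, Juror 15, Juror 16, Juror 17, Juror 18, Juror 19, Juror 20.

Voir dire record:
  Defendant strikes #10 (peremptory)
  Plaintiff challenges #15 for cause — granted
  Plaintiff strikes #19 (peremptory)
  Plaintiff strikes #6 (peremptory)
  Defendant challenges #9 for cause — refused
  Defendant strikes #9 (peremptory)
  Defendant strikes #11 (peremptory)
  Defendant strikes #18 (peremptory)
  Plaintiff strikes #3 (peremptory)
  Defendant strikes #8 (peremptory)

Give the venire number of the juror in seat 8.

Removed: #3, #6, #8, #9, #10, #11, #15, #18, #19.
Seating in order: seats 1–8 → #1, #2, #4, #5, #7, #12, #13, #14.
So seat 8 is #14.

14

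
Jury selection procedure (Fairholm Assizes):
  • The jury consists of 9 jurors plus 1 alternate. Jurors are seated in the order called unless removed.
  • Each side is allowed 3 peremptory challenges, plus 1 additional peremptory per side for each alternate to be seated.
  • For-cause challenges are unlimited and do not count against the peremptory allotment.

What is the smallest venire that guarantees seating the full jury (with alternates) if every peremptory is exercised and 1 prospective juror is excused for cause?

19

Seats to fill: 9 + 1 alternates = 10.
Peremptories: 3 + 1×1 = 4 per side × 2 sides = 8.
For-cause removals: 1.
Minimum venire: 10 + 8 + 1 = 19.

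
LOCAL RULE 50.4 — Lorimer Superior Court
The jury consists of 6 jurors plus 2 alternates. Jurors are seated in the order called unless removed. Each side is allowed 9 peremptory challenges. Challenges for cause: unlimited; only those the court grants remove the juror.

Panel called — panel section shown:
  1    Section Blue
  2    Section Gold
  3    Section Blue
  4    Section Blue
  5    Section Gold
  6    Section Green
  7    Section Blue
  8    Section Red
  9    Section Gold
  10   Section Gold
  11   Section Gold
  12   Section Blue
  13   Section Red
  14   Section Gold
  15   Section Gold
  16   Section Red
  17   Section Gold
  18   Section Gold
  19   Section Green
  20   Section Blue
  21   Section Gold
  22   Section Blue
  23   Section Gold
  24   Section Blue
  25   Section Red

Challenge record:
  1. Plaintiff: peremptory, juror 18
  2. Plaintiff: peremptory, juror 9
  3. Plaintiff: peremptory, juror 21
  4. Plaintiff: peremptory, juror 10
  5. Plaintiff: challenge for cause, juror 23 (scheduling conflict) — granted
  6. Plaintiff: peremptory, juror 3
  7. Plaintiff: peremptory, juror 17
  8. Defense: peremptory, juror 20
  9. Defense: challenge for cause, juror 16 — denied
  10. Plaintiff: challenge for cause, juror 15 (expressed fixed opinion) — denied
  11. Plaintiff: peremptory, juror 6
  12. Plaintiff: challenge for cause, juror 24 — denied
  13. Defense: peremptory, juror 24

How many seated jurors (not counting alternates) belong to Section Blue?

Removed: #3, #6, #9, #10, #17, #18, #20, #21, #23, #24.
Seated jurors 1–6: #1, #2, #4, #5, #7, #8 (alternates #11, #12 not counted).
Of those, in Section Blue: #1, #4, #7 → 3.

3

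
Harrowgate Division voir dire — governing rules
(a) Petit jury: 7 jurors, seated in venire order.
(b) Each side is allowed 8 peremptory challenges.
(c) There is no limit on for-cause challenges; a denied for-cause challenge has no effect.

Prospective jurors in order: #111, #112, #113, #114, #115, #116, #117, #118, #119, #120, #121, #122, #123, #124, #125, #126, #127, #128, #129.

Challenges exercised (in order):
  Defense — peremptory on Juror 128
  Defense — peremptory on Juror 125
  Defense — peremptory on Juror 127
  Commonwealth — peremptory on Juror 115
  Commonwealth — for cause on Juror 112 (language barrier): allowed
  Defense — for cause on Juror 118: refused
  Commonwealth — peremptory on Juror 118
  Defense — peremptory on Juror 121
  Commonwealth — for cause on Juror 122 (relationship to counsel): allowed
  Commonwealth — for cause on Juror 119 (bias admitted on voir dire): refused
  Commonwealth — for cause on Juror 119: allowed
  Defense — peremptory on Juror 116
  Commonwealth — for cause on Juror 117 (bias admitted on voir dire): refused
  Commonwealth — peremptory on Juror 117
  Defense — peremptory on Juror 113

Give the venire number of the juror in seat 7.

Removed: #112, #113, #115, #116, #117, #118, #119, #121, #122, #125, #127, #128.
Filling seats in venire order through position 7: #111, #114, #120, #123, #124, #126, #129.
So seat 7 is #129.

129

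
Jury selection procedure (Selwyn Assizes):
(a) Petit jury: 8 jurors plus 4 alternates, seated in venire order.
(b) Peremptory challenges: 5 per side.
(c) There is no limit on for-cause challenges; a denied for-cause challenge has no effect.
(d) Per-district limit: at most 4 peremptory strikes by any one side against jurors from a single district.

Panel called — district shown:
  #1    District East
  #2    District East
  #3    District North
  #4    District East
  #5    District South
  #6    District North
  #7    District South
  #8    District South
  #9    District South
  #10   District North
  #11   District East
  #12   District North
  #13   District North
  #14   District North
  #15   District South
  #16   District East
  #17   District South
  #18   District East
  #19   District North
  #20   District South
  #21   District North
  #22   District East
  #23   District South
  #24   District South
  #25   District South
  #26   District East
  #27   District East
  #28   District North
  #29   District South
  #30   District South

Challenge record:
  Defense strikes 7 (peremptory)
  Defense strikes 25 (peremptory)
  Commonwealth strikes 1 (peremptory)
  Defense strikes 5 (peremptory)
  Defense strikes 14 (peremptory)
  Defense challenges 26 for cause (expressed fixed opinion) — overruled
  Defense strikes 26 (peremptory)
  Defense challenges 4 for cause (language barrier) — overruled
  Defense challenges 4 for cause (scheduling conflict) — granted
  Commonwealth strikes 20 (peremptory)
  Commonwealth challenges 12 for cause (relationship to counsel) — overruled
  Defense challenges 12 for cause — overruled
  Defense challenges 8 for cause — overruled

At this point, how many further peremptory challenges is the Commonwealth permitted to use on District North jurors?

3

Commonwealth peremptories so far: #1, #20 — 2 of 5 used, 3 left overall.
Against District North: none yet — per-district cap 4 leaves 4.
Binding limit: min(3, 4) = 3.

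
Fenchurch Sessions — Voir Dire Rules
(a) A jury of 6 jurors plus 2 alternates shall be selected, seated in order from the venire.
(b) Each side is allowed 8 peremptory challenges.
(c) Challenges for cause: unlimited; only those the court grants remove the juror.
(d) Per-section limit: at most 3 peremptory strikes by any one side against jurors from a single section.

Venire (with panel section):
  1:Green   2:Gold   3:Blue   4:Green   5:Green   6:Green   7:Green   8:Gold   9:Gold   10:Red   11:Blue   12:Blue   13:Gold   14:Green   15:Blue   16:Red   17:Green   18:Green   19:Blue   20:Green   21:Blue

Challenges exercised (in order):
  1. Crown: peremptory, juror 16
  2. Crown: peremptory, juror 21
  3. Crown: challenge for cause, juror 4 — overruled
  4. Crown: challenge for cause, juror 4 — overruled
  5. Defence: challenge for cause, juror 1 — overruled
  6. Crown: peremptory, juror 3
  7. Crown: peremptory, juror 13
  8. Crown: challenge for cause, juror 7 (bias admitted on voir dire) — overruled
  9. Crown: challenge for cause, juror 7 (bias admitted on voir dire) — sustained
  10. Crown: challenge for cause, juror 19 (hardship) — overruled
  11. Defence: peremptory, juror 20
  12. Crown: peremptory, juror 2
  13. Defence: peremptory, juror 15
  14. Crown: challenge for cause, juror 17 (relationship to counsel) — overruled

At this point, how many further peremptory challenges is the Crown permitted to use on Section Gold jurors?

1

Crown peremptories so far: #16, #21, #3, #13, #2 — 5 of 8 used, 3 left overall.
Against Section Gold: #13, #2 — 2 used; per-section cap 3 leaves 1.
Binding limit: min(3, 1) = 1.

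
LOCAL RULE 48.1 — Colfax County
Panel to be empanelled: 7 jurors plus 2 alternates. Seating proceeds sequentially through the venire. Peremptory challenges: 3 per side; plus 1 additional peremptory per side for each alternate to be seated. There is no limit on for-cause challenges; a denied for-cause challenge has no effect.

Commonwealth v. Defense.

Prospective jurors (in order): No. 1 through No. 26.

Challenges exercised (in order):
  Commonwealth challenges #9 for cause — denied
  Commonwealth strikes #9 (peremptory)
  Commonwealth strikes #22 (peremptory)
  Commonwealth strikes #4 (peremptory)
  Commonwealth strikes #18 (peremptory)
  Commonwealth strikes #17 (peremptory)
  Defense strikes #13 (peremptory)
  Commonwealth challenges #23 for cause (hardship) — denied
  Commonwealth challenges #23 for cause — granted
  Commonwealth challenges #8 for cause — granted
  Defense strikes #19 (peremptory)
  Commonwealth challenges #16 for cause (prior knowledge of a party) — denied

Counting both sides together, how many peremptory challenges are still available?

3

Commonwealth allotment: 3 base + 1 × 2 alternates = 5. Defense allotment: 3 base + 1 × 2 alternates = 5.
Commonwealth peremptories used: #9, #22, #4, #18, #17 — 5 (for-cause on #9, #23, #23, #8, #16 don't count).
Defense peremptories used: #13, #19 — 2.
Remaining: (5 − 5) + (5 − 2) = 3.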